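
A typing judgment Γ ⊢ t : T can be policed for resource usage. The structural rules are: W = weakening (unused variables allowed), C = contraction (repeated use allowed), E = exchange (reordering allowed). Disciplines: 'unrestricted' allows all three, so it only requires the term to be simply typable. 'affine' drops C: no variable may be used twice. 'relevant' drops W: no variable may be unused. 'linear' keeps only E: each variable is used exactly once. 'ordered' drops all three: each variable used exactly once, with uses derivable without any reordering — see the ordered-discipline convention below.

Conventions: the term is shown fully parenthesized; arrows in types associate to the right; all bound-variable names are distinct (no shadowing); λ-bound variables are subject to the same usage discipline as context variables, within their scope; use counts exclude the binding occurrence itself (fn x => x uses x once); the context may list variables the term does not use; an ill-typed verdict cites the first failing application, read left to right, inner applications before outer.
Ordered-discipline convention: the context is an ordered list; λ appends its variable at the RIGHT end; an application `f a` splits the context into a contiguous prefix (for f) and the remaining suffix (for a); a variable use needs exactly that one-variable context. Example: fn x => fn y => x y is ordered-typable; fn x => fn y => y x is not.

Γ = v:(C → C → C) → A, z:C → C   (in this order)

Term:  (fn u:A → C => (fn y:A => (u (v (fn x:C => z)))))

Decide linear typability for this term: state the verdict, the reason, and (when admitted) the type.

no — y, x left unused
variable uses: v ×1, z ×1, u (λ-bound) ×1, y (λ-bound) ×0, x (λ-bound) ×0
use order (left to right): u, v, z
typing: well-typed at (A → C) → A → C
across the five disciplines: ordered ✗, linear ✗, affine ✓, relevant ✗, unrestricted ✓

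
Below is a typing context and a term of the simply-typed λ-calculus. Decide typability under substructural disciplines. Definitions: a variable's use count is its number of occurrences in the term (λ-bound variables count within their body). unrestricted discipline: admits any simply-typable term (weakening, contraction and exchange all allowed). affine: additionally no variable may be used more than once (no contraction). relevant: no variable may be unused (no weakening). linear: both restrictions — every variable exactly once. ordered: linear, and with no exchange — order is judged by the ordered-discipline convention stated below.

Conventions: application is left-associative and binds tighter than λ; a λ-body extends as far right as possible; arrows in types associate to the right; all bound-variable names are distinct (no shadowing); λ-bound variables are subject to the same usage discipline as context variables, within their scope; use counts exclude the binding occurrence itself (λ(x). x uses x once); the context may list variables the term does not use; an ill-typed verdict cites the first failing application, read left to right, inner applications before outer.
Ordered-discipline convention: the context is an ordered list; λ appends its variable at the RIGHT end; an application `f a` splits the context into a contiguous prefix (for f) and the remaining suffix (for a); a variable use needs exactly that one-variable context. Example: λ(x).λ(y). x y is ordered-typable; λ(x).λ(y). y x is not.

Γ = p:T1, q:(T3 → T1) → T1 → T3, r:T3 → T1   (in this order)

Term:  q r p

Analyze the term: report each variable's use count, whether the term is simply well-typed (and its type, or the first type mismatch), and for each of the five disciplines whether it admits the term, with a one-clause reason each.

use counts: p: 1, q: 1, r: 1
use order (left to right): q, r, p
typing: well-typed — term : T3
ordered ✗ (needs exchange: uses follow q, r, p)
linear ✓ (single use per variable (p, q, r))
affine ✓ (no duplicate uses among p, q, r)
relevant ✓ (none of p, q, r goes unused)
unrestricted ✓ (well-typed at T3; no restrictions here)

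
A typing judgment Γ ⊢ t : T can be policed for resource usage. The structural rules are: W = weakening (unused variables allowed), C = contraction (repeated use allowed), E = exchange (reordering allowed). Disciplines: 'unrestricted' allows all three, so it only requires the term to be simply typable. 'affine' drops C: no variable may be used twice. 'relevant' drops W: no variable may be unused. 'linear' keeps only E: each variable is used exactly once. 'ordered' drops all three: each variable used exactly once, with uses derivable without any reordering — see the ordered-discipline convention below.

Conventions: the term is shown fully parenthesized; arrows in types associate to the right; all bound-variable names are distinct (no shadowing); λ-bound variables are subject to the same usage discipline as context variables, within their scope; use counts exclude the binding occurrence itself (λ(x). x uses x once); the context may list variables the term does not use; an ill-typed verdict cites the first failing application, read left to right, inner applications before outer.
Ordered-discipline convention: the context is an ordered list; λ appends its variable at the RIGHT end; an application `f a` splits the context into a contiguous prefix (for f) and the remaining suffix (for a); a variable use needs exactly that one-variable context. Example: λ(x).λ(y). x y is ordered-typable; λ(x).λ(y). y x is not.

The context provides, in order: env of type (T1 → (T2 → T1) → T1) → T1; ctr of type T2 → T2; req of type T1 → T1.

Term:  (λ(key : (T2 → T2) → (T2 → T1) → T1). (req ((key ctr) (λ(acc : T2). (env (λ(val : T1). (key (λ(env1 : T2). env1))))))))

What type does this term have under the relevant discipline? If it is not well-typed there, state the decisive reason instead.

not well-typed under relevant — needs weakening: acc, val unused
usage: env: 1, ctr: 1, req: 1, key (bound): 2, acc (bound): 0, val (bound): 0, env1 (bound): 1
use order (left to right): req, key, ctr, env, key, env1
typing: well-typed at ((T2 → T2) → (T2 → T1) → T1) → T1
across the five disciplines: ordered ✗ · linear ✗ · affine ✗ · relevant ✗ · unrestricted ✓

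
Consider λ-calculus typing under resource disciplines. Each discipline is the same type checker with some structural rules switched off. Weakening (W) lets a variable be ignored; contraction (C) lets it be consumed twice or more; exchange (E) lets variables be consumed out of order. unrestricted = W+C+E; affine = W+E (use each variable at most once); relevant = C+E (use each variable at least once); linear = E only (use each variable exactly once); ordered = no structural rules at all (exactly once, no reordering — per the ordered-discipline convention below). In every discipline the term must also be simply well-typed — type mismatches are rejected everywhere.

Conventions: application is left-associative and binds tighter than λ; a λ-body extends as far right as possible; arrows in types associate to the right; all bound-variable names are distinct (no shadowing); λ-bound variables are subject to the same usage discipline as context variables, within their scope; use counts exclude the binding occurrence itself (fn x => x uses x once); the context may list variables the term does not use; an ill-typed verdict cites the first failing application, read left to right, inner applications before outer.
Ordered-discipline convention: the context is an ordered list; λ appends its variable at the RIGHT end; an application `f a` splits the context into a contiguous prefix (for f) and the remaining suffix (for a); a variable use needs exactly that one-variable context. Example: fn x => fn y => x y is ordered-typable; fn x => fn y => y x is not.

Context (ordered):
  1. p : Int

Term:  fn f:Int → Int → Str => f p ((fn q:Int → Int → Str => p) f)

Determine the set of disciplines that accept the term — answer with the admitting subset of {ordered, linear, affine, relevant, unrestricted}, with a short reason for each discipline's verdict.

accepted by: unrestricted
variable uses: p: 2, f (bound): 2, q (bound): 0
order of uses: f, p, p, f
typing: well-typed at (Int → Int → Str) → Str
ordered: ✗ — repeated use of p ×2, f ×2; needs weakening: q unused
linear: ✗ — repeated use of p ×2, f ×2; needs weakening: q unused
affine: ✗ — repeated use of p ×2, f ×2
relevant: ✗ — needs weakening: q unused
unrestricted: ✓ — well-typed at (Int → Int → Str) → Str; no restrictions here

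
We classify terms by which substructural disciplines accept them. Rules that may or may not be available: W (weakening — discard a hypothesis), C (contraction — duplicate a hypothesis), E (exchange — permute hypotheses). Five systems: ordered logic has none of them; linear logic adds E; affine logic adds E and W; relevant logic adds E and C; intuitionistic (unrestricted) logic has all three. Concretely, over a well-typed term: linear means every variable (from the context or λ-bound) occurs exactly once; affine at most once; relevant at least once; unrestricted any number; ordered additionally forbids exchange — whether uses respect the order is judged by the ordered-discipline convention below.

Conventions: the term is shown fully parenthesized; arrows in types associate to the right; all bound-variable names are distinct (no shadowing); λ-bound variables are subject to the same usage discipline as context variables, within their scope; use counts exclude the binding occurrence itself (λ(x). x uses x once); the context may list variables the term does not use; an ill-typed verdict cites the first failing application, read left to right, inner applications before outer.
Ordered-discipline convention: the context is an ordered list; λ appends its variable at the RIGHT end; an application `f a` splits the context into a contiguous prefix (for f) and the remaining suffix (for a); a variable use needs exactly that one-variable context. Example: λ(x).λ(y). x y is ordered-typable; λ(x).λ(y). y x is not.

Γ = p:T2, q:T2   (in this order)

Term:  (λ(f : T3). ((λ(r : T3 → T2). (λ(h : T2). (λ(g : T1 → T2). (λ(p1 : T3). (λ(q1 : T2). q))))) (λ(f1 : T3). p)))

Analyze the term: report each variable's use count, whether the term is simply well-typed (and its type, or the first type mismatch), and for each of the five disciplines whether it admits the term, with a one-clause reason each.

counts: p ×1; q ×1; f [bound] ×0; r [bound] ×0; h [bound] ×0; g [bound] ×0; p1 [bound] ×0; q1 [bound] ×0; f1 [bound] ×0
order of uses: q, p
typing: well-typed — term : T3 → T2 → (T1 → T2) → T3 → T2 → T2
ordered: ✗, needs weakening: f, r, h, g, p1, q1, f1 unused
linear: ✗, needs weakening: f, r, h, g, p1, q1, f1 unused
affine: ✓, at most one use each (p, q, f, r, h, g, p1, q1, f1)
relevant: ✗, needs weakening: f, r, h, g, p1, q1, f1 unused
unrestricted: ✓, type-checks (T3 → T2 → (T1 → T2) → T3 → T2 → T2) and nothing is barred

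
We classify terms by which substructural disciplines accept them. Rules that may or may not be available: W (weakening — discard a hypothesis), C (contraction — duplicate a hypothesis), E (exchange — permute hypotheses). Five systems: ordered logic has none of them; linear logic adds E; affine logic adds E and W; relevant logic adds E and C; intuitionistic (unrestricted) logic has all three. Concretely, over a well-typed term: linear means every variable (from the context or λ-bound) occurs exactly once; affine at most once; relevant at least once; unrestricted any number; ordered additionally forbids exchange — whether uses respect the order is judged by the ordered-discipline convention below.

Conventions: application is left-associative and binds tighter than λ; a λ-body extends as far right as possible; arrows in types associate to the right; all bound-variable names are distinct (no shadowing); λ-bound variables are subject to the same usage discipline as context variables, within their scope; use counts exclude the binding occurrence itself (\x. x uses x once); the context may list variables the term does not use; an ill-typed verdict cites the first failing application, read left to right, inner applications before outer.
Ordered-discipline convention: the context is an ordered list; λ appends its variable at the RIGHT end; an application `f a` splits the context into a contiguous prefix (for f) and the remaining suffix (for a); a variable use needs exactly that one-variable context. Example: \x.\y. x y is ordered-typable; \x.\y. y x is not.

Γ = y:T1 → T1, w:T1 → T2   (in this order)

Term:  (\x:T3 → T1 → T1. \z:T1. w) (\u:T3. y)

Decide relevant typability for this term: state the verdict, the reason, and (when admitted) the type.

no — unused: x, z, u — weakening required
counts: y=1, w=1, x (bound)=0, z (bound)=0, u (bound)=0
order of uses: w, y
typing: the term checks, with type T1 → T1 → T2
summary: ordered ✗ | linear ✗ | affine ✓ | relevant ✗ | unrestricted ✓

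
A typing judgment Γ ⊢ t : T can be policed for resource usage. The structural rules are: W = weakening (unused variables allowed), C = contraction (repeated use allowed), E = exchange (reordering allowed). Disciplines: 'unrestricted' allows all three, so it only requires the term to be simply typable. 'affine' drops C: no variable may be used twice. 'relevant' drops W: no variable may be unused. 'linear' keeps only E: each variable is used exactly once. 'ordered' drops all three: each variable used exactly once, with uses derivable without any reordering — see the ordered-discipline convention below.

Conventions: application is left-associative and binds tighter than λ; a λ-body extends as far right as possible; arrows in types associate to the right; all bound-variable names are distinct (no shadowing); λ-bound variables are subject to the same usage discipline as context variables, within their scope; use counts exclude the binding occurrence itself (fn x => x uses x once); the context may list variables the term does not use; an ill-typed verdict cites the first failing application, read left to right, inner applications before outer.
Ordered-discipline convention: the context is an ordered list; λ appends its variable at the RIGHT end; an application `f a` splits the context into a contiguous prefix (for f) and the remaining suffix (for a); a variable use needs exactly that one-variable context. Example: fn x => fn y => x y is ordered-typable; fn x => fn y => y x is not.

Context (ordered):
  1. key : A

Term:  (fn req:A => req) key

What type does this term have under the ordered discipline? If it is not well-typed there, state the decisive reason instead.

term : A
usage: key ×1, req (bound) ×1
order of uses: req, key
typing: ✓ — A
summary: ordered ✓, linear ✓, affine ✓, relevant ✓, unrestricted ✓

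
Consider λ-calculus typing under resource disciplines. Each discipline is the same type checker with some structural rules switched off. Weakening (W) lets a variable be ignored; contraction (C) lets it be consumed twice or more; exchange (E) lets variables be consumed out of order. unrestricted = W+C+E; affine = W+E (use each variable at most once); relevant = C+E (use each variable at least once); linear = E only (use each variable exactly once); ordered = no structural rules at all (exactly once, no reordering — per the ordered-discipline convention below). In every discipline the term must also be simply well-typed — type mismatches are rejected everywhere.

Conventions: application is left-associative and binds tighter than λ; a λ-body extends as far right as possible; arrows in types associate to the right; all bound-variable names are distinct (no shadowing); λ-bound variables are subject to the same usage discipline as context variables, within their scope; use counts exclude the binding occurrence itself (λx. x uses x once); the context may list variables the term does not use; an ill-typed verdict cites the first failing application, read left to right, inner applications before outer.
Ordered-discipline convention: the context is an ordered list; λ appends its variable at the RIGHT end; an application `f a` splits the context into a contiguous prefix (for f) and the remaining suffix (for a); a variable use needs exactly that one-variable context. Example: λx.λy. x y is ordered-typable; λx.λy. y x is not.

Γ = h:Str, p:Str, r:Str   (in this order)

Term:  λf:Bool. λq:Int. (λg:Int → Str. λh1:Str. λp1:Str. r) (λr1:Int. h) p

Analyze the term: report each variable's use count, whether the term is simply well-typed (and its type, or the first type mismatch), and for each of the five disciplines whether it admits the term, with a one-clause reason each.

variable uses: h ×1, p ×1, r ×1, f [bound] ×0, q [bound] ×0, g [bound] ×0, h1 [bound] ×0, p1 [bound] ×0, r1 [bound] ×0
uses in reading order: r, h, p
typing: well-typed — term : Bool → Int → Str → Str
ordered: ✗, needs weakening: f, q, g, h1, p1, r1 unused
linear: ✗, needs weakening: f, q, g, h1, p1, r1 unused
affine: ✓, h, p, r, f, q, g, h1, p1, r1: no repeats, contraction unneeded
relevant: ✗, needs weakening: f, q, g, h1, p1, r1 unused
unrestricted: ✓, typability at Bool → Int → Str → Str is all that's needed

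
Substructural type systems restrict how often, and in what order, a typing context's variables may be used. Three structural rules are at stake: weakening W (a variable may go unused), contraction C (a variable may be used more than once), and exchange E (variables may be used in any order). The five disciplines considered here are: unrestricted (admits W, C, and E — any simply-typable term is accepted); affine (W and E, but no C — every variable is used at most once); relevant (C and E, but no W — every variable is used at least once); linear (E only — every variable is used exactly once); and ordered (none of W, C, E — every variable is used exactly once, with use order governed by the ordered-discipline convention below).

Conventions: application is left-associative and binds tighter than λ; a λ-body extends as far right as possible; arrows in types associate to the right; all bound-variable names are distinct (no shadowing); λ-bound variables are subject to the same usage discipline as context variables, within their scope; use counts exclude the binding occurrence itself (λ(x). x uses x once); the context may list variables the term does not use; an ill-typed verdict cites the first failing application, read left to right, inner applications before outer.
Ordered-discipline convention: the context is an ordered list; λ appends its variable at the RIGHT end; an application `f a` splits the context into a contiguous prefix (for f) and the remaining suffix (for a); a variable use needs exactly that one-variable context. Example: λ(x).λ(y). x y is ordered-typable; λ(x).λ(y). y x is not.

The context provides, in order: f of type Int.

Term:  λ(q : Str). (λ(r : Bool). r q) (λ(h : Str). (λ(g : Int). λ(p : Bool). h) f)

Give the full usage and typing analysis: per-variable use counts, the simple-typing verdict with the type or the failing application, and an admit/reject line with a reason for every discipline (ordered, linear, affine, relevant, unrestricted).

usage: f: 1×, q [bound]: 1×, r [bound]: 1×, h [bound]: 1×, g [bound]: 0×, p [bound]: 0×
left-to-right use order: r, q, h, f
typing: ill-typed: non-arrow in function slot: Bool
ordered ✗ (not simply typable)
linear ✗ (fails simple typing)
affine ✗ (a type mismatch blocks all five)
relevant ✗ (the type mismatch rejects it)
unrestricted ✗ (not simply typable)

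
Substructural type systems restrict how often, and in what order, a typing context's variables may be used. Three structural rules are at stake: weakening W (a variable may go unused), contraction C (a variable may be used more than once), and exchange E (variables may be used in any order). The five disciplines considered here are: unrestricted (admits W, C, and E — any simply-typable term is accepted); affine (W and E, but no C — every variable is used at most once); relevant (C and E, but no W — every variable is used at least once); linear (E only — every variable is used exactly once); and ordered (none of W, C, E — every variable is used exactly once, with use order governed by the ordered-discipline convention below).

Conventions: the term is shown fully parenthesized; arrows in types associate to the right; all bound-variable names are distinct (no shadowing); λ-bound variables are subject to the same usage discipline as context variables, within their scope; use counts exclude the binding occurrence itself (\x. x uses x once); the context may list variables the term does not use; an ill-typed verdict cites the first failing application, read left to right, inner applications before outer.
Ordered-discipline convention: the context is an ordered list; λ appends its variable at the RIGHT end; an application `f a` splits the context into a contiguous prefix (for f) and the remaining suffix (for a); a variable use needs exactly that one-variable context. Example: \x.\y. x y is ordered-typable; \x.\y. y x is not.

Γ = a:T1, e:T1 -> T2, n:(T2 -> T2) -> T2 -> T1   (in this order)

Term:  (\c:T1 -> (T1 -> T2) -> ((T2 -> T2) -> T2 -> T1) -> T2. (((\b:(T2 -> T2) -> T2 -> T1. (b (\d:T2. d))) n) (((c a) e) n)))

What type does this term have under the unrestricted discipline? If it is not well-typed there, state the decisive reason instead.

term : (T1 -> (T1 -> T2) -> ((T2 -> T2) -> T2 -> T1) -> T2) -> T1
use counts: a: 1; e: 1; n: 2; c (bound): 1; b (bound): 1; d (bound): 1
left-to-right use order: b, d, n, c, a, e, n
typing: well-typed — term : (T1 -> (T1 -> T2) -> ((T2 -> T2) -> T2 -> T1) -> T2) -> T1
summary: ordered ✗; linear ✗; affine ✗; relevant ✓; unrestricted ✓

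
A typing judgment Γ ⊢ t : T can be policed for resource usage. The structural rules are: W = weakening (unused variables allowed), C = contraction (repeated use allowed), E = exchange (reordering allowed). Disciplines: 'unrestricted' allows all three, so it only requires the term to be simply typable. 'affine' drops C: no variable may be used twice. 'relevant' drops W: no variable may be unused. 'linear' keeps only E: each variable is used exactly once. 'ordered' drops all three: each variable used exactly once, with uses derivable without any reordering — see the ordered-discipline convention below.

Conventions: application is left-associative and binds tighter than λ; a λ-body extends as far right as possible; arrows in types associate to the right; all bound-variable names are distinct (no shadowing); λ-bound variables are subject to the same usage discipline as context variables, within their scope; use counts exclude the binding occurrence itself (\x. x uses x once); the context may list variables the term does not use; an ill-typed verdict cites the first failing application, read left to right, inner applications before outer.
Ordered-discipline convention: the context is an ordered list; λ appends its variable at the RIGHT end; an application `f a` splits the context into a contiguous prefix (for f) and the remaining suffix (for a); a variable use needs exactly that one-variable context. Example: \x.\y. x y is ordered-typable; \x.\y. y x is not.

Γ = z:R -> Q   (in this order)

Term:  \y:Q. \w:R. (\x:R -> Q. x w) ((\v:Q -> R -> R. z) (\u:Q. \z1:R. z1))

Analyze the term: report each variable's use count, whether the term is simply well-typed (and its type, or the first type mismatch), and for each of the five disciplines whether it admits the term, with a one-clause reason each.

use counts: z=1; y [bound]=0; w [bound]=1; x [bound]=1; v [bound]=0; u [bound]=0; z1 [bound]=1
order of uses: x, w, z, z1
typing: well-typed at Q -> R -> Q
ordered: ✗, needs weakening: y, v, u unused
linear: ✗, needs weakening: y, v, u unused
affine: ✓, z, y, w, x, v, u, z1: no repeats, contraction unneeded
relevant: ✗, needs weakening: y, v, u unused
unrestricted: ✓, well-typed at Q -> R -> Q; no restrictions here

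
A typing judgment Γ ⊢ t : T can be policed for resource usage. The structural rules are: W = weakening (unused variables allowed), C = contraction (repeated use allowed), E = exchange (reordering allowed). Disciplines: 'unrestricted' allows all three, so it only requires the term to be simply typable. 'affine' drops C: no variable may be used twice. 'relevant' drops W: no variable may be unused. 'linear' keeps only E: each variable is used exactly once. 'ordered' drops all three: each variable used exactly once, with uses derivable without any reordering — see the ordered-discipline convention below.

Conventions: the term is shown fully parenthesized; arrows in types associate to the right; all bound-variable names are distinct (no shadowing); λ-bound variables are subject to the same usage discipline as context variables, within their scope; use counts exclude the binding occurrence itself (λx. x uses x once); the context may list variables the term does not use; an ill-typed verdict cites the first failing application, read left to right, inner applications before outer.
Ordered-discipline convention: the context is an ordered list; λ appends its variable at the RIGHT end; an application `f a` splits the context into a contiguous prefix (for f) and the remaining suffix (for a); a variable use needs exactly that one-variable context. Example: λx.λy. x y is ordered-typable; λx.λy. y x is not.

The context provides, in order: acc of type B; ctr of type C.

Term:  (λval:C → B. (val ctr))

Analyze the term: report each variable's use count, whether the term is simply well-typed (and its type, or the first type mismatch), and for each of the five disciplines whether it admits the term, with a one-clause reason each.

variable uses: acc: 0; ctr: 1; val (λ-bound): 1
uses in reading order: val, ctr
typing: well-typed — term : (C → B) → B
ordered: ✗, needs weakening: acc unused
linear: ✗, needs weakening: acc unused
affine: ✓, none of acc, ctr, val used more than once
relevant: ✗, needs weakening: acc unused
unrestricted: ✓, type-checks ((C → B) → B) and nothing is barred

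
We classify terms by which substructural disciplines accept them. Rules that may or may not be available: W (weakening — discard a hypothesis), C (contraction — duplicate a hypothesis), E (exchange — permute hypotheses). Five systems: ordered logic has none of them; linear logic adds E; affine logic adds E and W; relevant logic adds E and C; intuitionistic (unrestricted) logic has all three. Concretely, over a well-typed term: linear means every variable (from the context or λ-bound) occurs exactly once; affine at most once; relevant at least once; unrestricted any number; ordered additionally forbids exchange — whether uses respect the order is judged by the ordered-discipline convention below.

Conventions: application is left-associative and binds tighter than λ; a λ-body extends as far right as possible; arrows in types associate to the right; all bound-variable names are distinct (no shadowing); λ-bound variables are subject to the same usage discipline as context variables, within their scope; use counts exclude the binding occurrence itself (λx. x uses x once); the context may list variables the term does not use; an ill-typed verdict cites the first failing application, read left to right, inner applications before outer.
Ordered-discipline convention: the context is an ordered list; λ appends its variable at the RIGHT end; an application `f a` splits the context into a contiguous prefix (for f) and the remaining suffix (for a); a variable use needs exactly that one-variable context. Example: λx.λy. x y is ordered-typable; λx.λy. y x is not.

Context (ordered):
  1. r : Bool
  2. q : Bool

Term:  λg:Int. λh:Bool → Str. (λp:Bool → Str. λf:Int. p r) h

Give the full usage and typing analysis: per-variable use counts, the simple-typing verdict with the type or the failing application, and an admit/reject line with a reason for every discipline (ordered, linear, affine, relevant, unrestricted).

usage: r ×1, q ×0, g [bound] ×0, h [bound] ×1, p [bound] ×1, f [bound] ×0
left-to-right use order: p, r, h
typing: ✓ — Int → (Bool → Str) → Int → Str
ordered: ✗ — q, g, f never used (weakening)
linear: ✗ — q, g, f never used (weakening)
affine: ✓ — r, q, g, h, p, f: no repeats, contraction unneeded
relevant: ✗ — q, g, f never used (weakening)
unrestricted: ✓ — typability at Int → (Bool → Str) → Int → Str is all that's needed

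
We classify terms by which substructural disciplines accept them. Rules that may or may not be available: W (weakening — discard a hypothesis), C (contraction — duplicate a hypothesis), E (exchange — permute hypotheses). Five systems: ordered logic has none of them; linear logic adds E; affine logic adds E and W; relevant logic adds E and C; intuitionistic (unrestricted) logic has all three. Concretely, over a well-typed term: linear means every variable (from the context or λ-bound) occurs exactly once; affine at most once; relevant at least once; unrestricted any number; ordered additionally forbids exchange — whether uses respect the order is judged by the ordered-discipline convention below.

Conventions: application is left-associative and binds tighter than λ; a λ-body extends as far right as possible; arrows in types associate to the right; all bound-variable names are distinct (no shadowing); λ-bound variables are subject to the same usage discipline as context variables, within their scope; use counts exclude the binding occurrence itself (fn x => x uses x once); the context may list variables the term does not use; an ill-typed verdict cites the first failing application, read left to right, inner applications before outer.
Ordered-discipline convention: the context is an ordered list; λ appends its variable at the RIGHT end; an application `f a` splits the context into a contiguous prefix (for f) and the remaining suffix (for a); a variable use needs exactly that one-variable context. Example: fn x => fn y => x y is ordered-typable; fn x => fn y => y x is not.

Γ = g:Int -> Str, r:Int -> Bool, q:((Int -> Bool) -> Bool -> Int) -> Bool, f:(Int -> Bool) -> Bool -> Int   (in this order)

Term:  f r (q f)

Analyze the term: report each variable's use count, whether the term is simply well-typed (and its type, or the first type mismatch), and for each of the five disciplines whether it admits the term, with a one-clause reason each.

variable uses: g=0, r=1, q=1, f=2
order of uses: f, r, q, f
typing: well-typed at Int
ordered: ✗, repeated use of f ×2; g left unused
linear: ✗, repeated use of f ×2; g left unused
affine: ✗, repeated use of f ×2
relevant: ✗, g left unused
unrestricted: ✓, type-checks (Int) and nothing is barred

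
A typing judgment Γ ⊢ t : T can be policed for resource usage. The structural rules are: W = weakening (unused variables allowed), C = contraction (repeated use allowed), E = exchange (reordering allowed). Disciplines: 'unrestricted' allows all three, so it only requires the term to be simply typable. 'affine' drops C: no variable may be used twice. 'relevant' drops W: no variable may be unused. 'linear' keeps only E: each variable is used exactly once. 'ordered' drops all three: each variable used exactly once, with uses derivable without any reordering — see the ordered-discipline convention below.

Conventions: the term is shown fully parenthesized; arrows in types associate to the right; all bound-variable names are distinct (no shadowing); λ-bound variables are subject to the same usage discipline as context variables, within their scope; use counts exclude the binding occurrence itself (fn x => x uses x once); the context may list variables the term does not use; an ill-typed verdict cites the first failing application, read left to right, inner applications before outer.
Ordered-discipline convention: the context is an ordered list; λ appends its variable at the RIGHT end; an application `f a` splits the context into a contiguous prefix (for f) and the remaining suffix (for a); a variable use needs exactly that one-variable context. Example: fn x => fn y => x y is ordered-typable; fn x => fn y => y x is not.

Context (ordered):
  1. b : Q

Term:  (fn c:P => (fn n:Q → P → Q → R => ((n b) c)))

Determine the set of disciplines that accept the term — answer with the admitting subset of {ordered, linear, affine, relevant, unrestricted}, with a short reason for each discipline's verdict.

admitted in: linear, affine, relevant, unrestricted
use counts: b ×1, c (bound) ×1, n (bound) ×1
order of uses: n, b, c
typing: well-typed — term : P → (Q → P → Q → R) → Q → R
ordered: ✗ — needs exchange: uses follow n, b, c
linear: ✓ — exactly-once usage across b, c, n
affine: ✓ — none of b, c, n used more than once
relevant: ✓ — at least one use each (b, c, n)
unrestricted: ✓ — type-checks (P → (Q → P → Q → R) → Q → R) and nothing is barred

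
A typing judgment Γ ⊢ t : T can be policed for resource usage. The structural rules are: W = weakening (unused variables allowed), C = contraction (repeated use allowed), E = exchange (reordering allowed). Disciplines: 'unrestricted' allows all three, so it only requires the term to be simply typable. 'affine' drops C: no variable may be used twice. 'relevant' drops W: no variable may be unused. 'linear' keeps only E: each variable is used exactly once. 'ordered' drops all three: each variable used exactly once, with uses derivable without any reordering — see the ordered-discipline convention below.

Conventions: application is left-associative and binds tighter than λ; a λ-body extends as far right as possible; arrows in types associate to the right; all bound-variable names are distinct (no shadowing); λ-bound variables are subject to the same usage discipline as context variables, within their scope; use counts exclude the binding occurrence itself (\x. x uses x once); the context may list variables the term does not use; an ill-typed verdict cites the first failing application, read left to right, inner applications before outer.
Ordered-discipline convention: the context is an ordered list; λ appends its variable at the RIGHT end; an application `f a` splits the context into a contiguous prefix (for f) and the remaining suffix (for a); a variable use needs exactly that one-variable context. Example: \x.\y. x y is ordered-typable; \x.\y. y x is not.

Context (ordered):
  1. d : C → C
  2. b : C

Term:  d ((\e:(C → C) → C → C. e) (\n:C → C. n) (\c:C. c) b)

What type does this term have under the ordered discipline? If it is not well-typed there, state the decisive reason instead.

term : C
variable uses: d ×1, b ×1, e (λ-bound) ×1, n (λ-bound) ×1, c (λ-bound) ×1
uses in reading order: d, e, n, c, b
typing: ✓ — C
summary: ordered ✓ · linear ✓ · affine ✓ · relevant ✓ · unrestricted ✓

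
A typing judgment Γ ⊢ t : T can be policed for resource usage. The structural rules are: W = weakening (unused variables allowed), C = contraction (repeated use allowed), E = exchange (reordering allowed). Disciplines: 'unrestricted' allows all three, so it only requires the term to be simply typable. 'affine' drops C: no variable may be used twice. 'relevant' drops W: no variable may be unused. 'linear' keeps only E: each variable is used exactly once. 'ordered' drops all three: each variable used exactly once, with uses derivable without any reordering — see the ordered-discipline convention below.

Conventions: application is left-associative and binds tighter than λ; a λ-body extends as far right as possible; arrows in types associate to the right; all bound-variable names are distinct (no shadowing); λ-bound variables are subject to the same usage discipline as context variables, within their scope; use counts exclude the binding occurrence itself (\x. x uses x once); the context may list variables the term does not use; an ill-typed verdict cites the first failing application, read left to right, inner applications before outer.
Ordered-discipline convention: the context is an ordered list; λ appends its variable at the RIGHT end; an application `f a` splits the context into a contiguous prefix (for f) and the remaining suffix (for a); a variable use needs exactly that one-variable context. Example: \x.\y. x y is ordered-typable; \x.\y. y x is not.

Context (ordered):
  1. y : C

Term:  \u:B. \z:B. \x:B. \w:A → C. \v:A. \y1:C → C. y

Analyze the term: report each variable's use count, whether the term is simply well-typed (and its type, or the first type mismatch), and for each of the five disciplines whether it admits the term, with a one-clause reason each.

variable uses: y ×1, u (bound) ×0, z (bound) ×0, x (bound) ×0, w (bound) ×0, v (bound) ×0, y1 (bound) ×0
left-to-right use order: y
typing: well-typed at B → B → B → (A → C) → A → (C → C) → C
ordered ✗ (u, z, x, w, v, y1 left unused)
linear ✗ (u, z, x, w, v, y1 left unused)
affine ✓ (at most one use each (y, u, z, x, w, v, y1))
relevant ✗ (u, z, x, w, v, y1 left unused)
unrestricted ✓ (simply typable at B → B → B → (A → C) → A → (C → C) → C; W, C, E all held)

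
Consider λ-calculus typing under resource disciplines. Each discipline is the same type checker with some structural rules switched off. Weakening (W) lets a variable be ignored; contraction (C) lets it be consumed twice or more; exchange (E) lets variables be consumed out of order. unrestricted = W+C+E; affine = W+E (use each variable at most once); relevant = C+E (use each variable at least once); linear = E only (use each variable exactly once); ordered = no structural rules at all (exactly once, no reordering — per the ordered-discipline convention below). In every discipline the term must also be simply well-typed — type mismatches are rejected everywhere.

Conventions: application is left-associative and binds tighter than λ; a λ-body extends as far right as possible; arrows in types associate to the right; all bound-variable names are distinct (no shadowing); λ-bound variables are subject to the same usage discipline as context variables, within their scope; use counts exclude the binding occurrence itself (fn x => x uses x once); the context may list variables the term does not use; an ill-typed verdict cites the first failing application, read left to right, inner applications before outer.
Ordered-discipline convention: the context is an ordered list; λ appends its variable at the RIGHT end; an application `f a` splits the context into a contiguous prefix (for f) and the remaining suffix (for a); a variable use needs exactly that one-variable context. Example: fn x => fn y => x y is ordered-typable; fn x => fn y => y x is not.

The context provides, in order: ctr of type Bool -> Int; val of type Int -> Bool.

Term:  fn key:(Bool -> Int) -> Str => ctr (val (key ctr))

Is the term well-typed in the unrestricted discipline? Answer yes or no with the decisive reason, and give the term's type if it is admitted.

no — a type mismatch blocks all five
use counts: ctr: 2×; val: 1×; key [bound]: 1×
use order (left to right): ctr, val, key, ctr
typing: ill-typed: an application expects Int but receives Str
summary: ordered ✗; linear ✗; affine ✗; relevant ✗; unrestricted ✗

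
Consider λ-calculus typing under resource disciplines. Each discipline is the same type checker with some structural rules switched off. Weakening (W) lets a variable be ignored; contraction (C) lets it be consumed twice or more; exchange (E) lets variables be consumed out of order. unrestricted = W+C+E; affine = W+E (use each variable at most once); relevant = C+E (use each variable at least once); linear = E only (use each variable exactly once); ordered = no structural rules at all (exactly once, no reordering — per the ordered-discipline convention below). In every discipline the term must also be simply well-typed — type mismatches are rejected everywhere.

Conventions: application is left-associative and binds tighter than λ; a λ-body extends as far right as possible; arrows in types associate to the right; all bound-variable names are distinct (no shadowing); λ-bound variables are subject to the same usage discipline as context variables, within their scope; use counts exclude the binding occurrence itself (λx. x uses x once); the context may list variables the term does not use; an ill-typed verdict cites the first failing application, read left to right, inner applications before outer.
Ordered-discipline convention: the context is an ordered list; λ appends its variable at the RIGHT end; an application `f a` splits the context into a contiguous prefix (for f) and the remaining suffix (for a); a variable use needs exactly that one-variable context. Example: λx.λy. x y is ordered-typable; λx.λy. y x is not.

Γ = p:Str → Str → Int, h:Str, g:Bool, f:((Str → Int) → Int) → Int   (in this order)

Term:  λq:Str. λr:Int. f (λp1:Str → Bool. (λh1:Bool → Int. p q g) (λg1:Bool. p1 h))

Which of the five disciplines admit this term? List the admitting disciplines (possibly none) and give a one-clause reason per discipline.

admitted by: none
variable uses: p: 1×, h: 1×, g: 1×, f: 1×, q (bound): 1×, r (bound): 0×, p1 (bound): 1×, h1 (bound): 0×, g1 (bound): 0×
use order (left to right): f, p, q, g, p1, h
typing: ill-typed: a function awaiting Str gets Bool
ordered ✗ (the type mismatch rejects it)
linear ✗ (not simply typable)
affine ✗ (fails simple typing)
relevant ✗ (a type mismatch blocks all five)
unrestricted ✗ (the type mismatch rejects it)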